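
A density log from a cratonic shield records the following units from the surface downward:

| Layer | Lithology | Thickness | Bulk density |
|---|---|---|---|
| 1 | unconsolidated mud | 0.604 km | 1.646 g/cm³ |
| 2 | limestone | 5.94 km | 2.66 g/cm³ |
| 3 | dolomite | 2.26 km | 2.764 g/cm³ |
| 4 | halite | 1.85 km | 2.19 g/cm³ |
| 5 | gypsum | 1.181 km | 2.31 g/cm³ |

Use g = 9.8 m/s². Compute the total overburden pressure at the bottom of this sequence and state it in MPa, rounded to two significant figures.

290 MPa

unconsolidated mud: 1646 kg/m³ × 9.8 m/s² × 604 m = 9.743×10^6 Pa = 9.743 MPa
limestone: 2660 kg/m³ × 9.8 m/s² × 5940 m = 1.548×10^8 Pa = 154.8 MPa
dolomite: 2764 kg/m³ × 9.8 m/s² × 2260 m = 6.122×10^7 Pa = 61.22 MPa
halite: 2190 kg/m³ × 9.8 m/s² × 1850 m = 3.970×10^7 Pa = 39.70 MPa
gypsum: 2310 kg/m³ × 9.8 m/s² × 1181 m = 2.674×10^7 Pa = 26.74 MPa
Total = 9.743 + 154.8 + 61.22 + 39.70 + 26.74 = 292.24 MPa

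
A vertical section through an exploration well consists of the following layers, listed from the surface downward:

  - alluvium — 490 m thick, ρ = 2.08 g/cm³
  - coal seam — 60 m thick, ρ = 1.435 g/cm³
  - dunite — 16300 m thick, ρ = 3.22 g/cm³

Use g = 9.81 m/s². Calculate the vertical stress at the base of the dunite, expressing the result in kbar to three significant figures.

alluvium: 2080 kg/m³ × 9.81 m/s² × 490 m = 9.998×10^6 Pa = 0.09998 kbar
coal seam: 1435 kg/m³ × 9.81 m/s² × 60 m = 8.446×10^5 Pa = 8.446×10^-3 kbar
dunite: 3220 kg/m³ × 9.81 m/s² × 16300 m = 5.149×10^8 Pa = 5.149 kbar
Total = 0.09998 + 8.446×10^-3 + 5.149 = 5.2573 kbar

5.26 kbar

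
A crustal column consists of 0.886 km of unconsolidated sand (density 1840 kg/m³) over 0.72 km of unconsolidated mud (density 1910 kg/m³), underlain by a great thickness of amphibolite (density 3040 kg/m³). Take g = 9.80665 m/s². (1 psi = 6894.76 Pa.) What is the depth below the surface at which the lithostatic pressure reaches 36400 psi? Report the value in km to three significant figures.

9.04 km

Pressure at base of upper layers: 1840×9.80665×886 + 1910×9.80665×720 = 2.947×10^7 Pa = 4275 psi
Remaining pressure to be supplied by amphibolite: 2.510×10^8 − 2.947×10^7 = 2.215×10^8 Pa
Additional depth in amphibolite = 2.215×10^8 Pa / (3040 kg/m³ × 9.80665 m/s²) = 7429.7 m
Total depth = 1606 m + 7429.7 m = 9035.7 m
= 9.0357 km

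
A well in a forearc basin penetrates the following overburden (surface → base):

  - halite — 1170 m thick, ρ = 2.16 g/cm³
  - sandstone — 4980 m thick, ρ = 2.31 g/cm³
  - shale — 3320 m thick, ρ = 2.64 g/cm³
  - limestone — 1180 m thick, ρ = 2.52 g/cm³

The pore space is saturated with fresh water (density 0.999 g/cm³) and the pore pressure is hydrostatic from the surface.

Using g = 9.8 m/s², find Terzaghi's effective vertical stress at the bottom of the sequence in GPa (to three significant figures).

0.148 GPa

Overburden (lithostatic) stress σ_v:
halite: 2160 kg/m³ × 9.8 m/s² × 1170 m = 2.477×10^7 Pa = 24.77 MPa
sandstone: 2310 kg/m³ × 9.8 m/s² × 4980 m = 1.127×10^8 Pa = 112.7 MPa
shale: 2640 kg/m³ × 9.8 m/s² × 3320 m = 8.590×10^7 Pa = 85.90 MPa
limestone: 2520 kg/m³ × 9.8 m/s² × 1180 m = 2.914×10^7 Pa = 29.14 MPa
Total = 24.77 + 112.7 + 85.90 + 29.14 = 252.54 MPa
Pore pressure P_p = 999 kg/m³ × 9.8 m/s² × 10650 m = 1.043×10^8 Pa = 104.3 MPa
Effective stress σ' = σ_v − P_p = 252.5 − 104.3 = 148.27 MPa = 0.14827 GPa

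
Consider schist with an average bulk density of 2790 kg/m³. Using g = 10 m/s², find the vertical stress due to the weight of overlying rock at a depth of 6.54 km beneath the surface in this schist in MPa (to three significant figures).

182 MPa

schist: 2790 kg/m³ × 10 m/s² × 6540 m = 1.825×10^8 Pa = 182.5 MPa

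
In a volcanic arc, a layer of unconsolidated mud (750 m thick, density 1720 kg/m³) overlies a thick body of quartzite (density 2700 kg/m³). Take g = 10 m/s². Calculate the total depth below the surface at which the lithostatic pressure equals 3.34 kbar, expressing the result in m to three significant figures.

12600 m

Pressure at base of upper layers: 1720×10×750 = 1.290×10^7 Pa = 0.1290 kbar
Remaining pressure to be supplied by quartzite: 3.340×10^8 − 1.290×10^7 = 3.211×10^8 Pa
Additional depth in quartzite = 3.211×10^8 Pa / (2700 kg/m³ × 10 m/s²) = 11893 m
Total depth = 750 m + 11893 m = 12643 m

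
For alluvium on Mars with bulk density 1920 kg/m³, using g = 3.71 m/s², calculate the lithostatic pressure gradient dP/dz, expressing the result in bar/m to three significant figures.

0.0712 bar/m

dP/dz = ρg = 1920 kg/m³ × 3.71 m/s² = 7123.2 Pa/m
= 7123.2 Pa/m × (1 bar/m / 1.0000×10^5 Pa/m) = 0.071232 bar/m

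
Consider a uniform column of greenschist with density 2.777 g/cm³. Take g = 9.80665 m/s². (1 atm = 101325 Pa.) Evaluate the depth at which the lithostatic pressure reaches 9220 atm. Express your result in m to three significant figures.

h = P/(ρg) = 9220 atm / (2777 kg/m³ × 9.80665 m/s²) = 9.342×10^8 Pa / 27233 Pa/m = 34304 m

34300 m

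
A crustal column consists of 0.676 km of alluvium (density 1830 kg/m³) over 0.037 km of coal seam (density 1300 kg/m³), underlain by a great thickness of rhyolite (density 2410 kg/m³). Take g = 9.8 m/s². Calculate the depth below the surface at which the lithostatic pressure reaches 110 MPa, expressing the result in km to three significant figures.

Pressure at base of upper layers: 1830×9.8×676 + 1300×9.8×37 = 1.259×10^7 Pa = 12.59 MPa
Remaining pressure to be supplied by rhyolite: 1.100×10^8 − 1.259×10^7 = 9.741×10^7 Pa
Additional depth in rhyolite = 9.741×10^7 Pa / (2410 kg/m³ × 9.8 m/s²) = 4124.2 m
Total depth = 713 m + 4124.2 m = 4837.2 m
= 4.8372 km

4.84 km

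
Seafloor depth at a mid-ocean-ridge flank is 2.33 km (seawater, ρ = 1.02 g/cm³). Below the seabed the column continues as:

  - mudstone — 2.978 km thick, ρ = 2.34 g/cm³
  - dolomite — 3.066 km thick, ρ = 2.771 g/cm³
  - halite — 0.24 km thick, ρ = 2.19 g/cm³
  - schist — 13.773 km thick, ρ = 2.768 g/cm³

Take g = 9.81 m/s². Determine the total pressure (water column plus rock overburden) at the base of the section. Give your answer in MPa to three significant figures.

seawater: 1020 kg/m³ × 9.81 m/s² × 2330 m = 2.331×10^7 Pa = 23.31 MPa
mudstone: 2340 kg/m³ × 9.81 m/s² × 2978 m = 6.836×10^7 Pa = 68.36 MPa
dolomite: 2771 kg/m³ × 9.81 m/s² × 3066 m = 8.334×10^7 Pa = 83.34 MPa
halite: 2190 kg/m³ × 9.81 m/s² × 240 m = 5.156×10^6 Pa = 5.156 MPa
schist: 2768 kg/m³ × 9.81 m/s² × 13773 m = 3.740×10^8 Pa = 374.0 MPa
Total = 23.31 + 68.36 + 83.34 + 5.156 + 374.0 = 554.17 MPa

554 MPa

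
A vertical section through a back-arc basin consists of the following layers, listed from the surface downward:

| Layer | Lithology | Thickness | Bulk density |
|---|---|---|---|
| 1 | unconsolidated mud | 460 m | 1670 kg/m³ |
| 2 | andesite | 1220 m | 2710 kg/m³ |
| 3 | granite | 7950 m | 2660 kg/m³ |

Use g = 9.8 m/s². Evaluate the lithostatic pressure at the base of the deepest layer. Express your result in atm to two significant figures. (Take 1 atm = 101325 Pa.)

unconsolidated mud: 1670 kg/m³ × 9.8 m/s² × 460 m = 7.528×10^6 Pa = 74.30 atm
andesite: 2710 kg/m³ × 9.8 m/s² × 1220 m = 3.240×10^7 Pa = 319.8 atm
granite: 2660 kg/m³ × 9.8 m/s² × 7950 m = 2.072×10^8 Pa = 2045 atm
Total = 74.30 + 319.8 + 2045 = 2439.4 atm

2400 atm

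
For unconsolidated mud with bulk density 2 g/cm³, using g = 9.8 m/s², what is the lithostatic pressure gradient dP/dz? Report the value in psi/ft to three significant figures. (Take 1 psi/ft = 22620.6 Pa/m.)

0.866 psi/ft

dP/dz = ρg = 2000 kg/m³ × 9.8 m/s² = 19600 Pa/m
= 19600 Pa/m × (1 psi/ft / 22621 Pa/m) = 0.86647 psi/ft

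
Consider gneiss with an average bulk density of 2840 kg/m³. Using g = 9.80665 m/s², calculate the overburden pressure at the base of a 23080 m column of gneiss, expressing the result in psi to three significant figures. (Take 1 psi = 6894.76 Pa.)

gneiss: 2840 kg/m³ × 9.80665 m/s² × 23080 m = 6.428×10^8 Pa = 93230 psi

93200 psi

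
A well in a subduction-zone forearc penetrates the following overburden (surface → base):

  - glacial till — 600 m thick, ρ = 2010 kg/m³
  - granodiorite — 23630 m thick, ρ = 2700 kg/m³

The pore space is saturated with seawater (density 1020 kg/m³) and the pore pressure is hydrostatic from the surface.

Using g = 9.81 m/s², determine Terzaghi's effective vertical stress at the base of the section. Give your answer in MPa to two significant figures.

400 MPa

Overburden (lithostatic) stress σ_v:
glacial till: 2010 kg/m³ × 9.81 m/s² × 600 m = 1.183×10^7 Pa = 11.83 MPa
granodiorite: 2700 kg/m³ × 9.81 m/s² × 23630 m = 6.259×10^8 Pa = 625.9 MPa
Total = 11.83 + 625.9 = 637.72 MPa
Pore pressure P_p = 1020 kg/m³ × 9.81 m/s² × 24230 m = 2.425×10^8 Pa = 242.5 MPa
Effective stress σ' = σ_v − P_p = 637.7 − 242.5 = 395.27 MPa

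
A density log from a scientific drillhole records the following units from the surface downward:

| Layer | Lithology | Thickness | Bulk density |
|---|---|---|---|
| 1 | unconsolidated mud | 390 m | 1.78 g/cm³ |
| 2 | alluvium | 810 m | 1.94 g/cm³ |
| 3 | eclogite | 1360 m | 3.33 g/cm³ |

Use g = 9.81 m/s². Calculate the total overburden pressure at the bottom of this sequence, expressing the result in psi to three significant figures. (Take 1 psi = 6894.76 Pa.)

9670 psi

unconsolidated mud: 1780 kg/m³ × 9.81 m/s² × 390 m = 6.810×10^6 Pa = 987.7 psi
alluvium: 1940 kg/m³ × 9.81 m/s² × 810 m = 1.542×10^7 Pa = 2236 psi
eclogite: 3330 kg/m³ × 9.81 m/s² × 1360 m = 4.443×10^7 Pa = 6444 psi
Total = 987.7 + 2236 + 6444 = 9667.2 psi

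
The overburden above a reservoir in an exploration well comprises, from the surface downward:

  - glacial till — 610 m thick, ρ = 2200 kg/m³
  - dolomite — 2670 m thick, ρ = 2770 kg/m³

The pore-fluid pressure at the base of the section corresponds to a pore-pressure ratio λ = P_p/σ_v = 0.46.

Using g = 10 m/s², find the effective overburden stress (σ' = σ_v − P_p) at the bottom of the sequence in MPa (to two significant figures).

Overburden (lithostatic) stress σ_v:
glacial till: 2200 kg/m³ × 10 m/s² × 610 m = 1.342×10^7 Pa = 13.42 MPa
dolomite: 2770 kg/m³ × 10 m/s² × 2670 m = 7.396×10^7 Pa = 73.96 MPa
Total = 13.42 + 73.96 = 87.379 MPa
Pore pressure P_p = λ·σ_v = 0.46 × 87.38 MPa = 40.19 MPa
Effective stress σ' = σ_v − P_p = 87.38 − 40.19 = 47.185 MPa

47 MPa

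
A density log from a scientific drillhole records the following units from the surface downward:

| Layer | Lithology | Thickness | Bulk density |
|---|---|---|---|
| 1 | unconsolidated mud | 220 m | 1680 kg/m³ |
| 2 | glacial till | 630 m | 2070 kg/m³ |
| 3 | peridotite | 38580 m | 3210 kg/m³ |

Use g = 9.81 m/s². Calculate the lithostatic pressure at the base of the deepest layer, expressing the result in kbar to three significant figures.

12.3 kbar

unconsolidated mud: 1680 kg/m³ × 9.81 m/s² × 220 m = 3.626×10^6 Pa = 0.03626 kbar
glacial till: 2070 kg/m³ × 9.81 m/s² × 630 m = 1.279×10^7 Pa = 0.1279 kbar
peridotite: 3210 kg/m³ × 9.81 m/s² × 38580 m = 1.215×10^9 Pa = 12.15 kbar
Total = 0.03626 + 0.1279 + 12.15 = 12.313 kbar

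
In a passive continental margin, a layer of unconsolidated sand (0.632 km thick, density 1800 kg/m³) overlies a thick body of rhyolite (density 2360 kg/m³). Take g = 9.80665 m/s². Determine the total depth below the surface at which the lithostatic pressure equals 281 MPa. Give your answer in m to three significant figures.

12300 m

Pressure at base of upper layers: 1800×9.80665×632 = 1.116×10^7 Pa = 11.16 MPa
Remaining pressure to be supplied by rhyolite: 2.810×10^8 − 1.116×10^7 = 2.698×10^8 Pa
Additional depth in rhyolite = 2.698×10^8 Pa / (2360 kg/m³ × 9.80665 m/s²) = 11660 m
Total depth = 632 m + 11660 m = 12292 m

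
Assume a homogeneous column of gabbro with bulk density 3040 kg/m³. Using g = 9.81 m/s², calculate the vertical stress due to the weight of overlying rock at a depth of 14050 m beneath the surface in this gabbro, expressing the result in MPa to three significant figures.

419 MPa

gabbro: 3040 kg/m³ × 9.81 m/s² × 14050 m = 4.190×10^8 Pa = 419.0 MPa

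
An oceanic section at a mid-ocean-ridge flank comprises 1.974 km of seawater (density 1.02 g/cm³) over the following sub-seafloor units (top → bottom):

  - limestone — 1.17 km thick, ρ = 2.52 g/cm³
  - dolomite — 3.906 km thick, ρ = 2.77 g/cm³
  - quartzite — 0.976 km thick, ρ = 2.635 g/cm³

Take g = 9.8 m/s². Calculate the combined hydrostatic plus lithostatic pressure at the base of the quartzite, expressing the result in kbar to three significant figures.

seawater: 1020 kg/m³ × 9.8 m/s² × 1974 m = 1.973×10^7 Pa = 0.1973 kbar
limestone: 2520 kg/m³ × 9.8 m/s² × 1170 m = 2.889×10^7 Pa = 0.2889 kbar
dolomite: 2770 kg/m³ × 9.8 m/s² × 3906 m = 1.060×10^8 Pa = 1.060 kbar
quartzite: 2635 kg/m³ × 9.8 m/s² × 976 m = 2.520×10^7 Pa = 0.2520 kbar
Total = 0.1973 + 0.2889 + 1.060 + 0.2520 = 1.7986 kbar

1.80 kbar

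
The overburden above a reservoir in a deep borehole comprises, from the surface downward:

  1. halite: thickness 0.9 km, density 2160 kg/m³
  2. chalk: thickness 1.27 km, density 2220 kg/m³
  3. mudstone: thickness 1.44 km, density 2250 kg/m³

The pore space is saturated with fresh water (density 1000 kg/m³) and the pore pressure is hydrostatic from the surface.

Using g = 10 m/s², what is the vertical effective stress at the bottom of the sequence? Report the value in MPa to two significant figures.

44 MPa

Overburden (lithostatic) stress σ_v:
halite: 2160 kg/m³ × 10 m/s² × 900 m = 1.944×10^7 Pa = 19.44 MPa
chalk: 2220 kg/m³ × 10 m/s² × 1270 m = 2.819×10^7 Pa = 28.19 MPa
mudstone: 2250 kg/m³ × 10 m/s² × 1440 m = 3.240×10^7 Pa = 32.40 MPa
Total = 19.44 + 28.19 + 32.40 = 80.034 MPa
Pore pressure P_p = 1000 kg/m³ × 10 m/s² × 3610 m = 3.610×10^7 Pa = 36.10 MPa
Effective stress σ' = σ_v − P_p = 80.03 − 36.10 = 43.934 MPa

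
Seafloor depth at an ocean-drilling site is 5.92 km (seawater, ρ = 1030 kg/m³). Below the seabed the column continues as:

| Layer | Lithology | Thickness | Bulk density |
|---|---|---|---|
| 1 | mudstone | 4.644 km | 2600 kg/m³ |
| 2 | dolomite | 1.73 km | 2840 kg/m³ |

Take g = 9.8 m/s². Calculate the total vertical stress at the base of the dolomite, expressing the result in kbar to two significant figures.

2.3 kbar

seawater: 1030 kg/m³ × 9.8 m/s² × 5920 m = 5.976×10^7 Pa = 0.5976 kbar
mudstone: 2600 kg/m³ × 9.8 m/s² × 4644 m = 1.183×10^8 Pa = 1.183 kbar
dolomite: 2840 kg/m³ × 9.8 m/s² × 1730 m = 4.815×10^7 Pa = 0.4815 kbar
Total = 0.5976 + 1.183 + 0.4815 = 2.2623 kbar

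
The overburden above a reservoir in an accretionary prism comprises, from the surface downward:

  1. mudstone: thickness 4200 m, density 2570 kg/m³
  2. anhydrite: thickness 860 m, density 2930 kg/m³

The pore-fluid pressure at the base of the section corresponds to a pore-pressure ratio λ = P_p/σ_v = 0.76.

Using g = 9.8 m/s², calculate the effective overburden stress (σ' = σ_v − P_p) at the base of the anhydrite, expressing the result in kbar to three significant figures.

Overburden (lithostatic) stress σ_v:
mudstone: 2570 kg/m³ × 9.8 m/s² × 4200 m = 1.058×10^8 Pa = 105.8 MPa
anhydrite: 2930 kg/m³ × 9.8 m/s² × 860 m = 2.469×10^7 Pa = 24.69 MPa
Total = 105.8 + 24.69 = 130.48 MPa
Pore pressure P_p = λ·σ_v = 0.76 × 130.5 MPa = 99.16 MPa
Effective stress σ' = σ_v − P_p = 130.5 − 99.16 = 31.314 MPa = 0.31314 kbar

0.313 kbar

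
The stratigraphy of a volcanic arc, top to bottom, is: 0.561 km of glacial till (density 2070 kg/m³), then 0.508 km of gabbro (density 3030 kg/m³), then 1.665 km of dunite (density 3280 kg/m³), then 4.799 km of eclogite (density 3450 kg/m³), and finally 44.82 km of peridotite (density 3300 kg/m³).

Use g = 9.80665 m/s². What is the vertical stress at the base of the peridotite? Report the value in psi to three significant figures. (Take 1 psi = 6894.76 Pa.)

246000 psi

glacial till: 2070 kg/m³ × 9.80665 m/s² × 561 m = 1.139×10^7 Pa = 1652 psi
gabbro: 3030 kg/m³ × 9.80665 m/s² × 508 m = 1.509×10^7 Pa = 2189 psi
dunite: 3280 kg/m³ × 9.80665 m/s² × 1665 m = 5.356×10^7 Pa = 7768 psi
eclogite: 3450 kg/m³ × 9.80665 m/s² × 4799 m = 1.624×10^8 Pa = 23549 psi
peridotite: 3300 kg/m³ × 9.80665 m/s² × 44820 m = 1.450×10^9 Pa = 2.104×10^5 psi
Total = 1652 + 2189 + 7768 + 23549 + 2.104×10^5 = 2.4553×10^5 psi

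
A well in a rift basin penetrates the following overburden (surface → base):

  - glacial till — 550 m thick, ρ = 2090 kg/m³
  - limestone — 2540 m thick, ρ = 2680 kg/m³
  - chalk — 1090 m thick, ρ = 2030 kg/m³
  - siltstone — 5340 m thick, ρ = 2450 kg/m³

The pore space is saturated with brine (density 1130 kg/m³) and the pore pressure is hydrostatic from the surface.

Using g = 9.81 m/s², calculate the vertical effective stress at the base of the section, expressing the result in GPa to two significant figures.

Overburden (lithostatic) stress σ_v:
glacial till: 2090 kg/m³ × 9.81 m/s² × 550 m = 1.128×10^7 Pa = 11.28 MPa
limestone: 2680 kg/m³ × 9.81 m/s² × 2540 m = 6.678×10^7 Pa = 66.78 MPa
chalk: 2030 kg/m³ × 9.81 m/s² × 1090 m = 2.171×10^7 Pa = 21.71 MPa
siltstone: 2450 kg/m³ × 9.81 m/s² × 5340 m = 1.283×10^8 Pa = 128.3 MPa
Total = 11.28 + 66.78 + 21.71 + 128.3 = 228.11 MPa
Pore pressure P_p = 1130 kg/m³ × 9.81 m/s² × 9520 m = 1.055×10^8 Pa = 105.5 MPa
Effective stress σ' = σ_v − P_p = 228.1 − 105.5 = 122.57 MPa = 0.12257 GPa

0.12 GPa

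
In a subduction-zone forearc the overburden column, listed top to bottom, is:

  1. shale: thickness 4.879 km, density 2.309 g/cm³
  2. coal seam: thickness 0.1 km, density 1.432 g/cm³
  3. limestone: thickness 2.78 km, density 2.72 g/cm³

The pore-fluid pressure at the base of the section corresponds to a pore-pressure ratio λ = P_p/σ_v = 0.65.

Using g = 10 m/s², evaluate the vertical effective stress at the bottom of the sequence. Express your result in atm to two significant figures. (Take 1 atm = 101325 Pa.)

660 atm

Overburden (lithostatic) stress σ_v:
shale: 2309 kg/m³ × 10 m/s² × 4879 m = 1.127×10^8 Pa = 112.7 MPa
coal seam: 1432 kg/m³ × 10 m/s² × 100 m = 1.432×10^6 Pa = 1.432 MPa
limestone: 2720 kg/m³ × 10 m/s² × 2780 m = 7.562×10^7 Pa = 75.62 MPa
Total = 112.7 + 1.432 + 75.62 = 189.70 MPa
Pore pressure P_p = λ·σ_v = 0.65 × 189.7 MPa = 123.3 MPa
Effective stress σ' = σ_v − P_p = 189.7 − 123.3 = 66.396 MPa = 655.28 atm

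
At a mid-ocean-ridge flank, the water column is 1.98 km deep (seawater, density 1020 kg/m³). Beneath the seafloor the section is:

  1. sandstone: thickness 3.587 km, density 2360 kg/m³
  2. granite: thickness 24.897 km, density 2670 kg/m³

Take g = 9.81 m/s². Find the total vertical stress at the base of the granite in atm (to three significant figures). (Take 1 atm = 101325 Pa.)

7450 atm

seawater: 1020 kg/m³ × 9.81 m/s² × 1980 m = 1.981×10^7 Pa = 195.5 atm
sandstone: 2360 kg/m³ × 9.81 m/s² × 3587 m = 8.304×10^7 Pa = 819.6 atm
granite: 2670 kg/m³ × 9.81 m/s² × 24897 m = 6.521×10^8 Pa = 6436 atm
Total = 195.5 + 819.6 + 6436 = 7451.0 atm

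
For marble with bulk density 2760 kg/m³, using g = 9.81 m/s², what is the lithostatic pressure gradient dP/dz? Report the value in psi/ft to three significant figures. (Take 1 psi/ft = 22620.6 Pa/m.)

1.20 psi/ft

dP/dz = ρg = 2760 kg/m³ × 9.81 m/s² = 27076 Pa/m
= 27076 Pa/m × (1 psi/ft / 22621 Pa/m) = 1.1969 psi/ft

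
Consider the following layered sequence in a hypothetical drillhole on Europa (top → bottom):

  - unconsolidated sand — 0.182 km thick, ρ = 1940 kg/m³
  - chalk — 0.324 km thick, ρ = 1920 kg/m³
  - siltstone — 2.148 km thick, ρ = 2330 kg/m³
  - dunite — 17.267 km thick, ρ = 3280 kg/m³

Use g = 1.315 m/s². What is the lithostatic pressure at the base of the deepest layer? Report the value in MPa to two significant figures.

unconsolidated sand: 1940 kg/m³ × 1.315 m/s² × 182 m = 4.643×10^5 Pa = 0.4643 MPa
chalk: 1920 kg/m³ × 1.315 m/s² × 324 m = 8.180×10^5 Pa = 0.8180 MPa
siltstone: 2330 kg/m³ × 1.315 m/s² × 2148 m = 6.581×10^6 Pa = 6.581 MPa
dunite: 3280 kg/m³ × 1.315 m/s² × 17267 m = 7.448×10^7 Pa = 74.48 MPa
Total = 0.4643 + 0.8180 + 6.581 + 74.48 = 82.340 MPa

82 MPa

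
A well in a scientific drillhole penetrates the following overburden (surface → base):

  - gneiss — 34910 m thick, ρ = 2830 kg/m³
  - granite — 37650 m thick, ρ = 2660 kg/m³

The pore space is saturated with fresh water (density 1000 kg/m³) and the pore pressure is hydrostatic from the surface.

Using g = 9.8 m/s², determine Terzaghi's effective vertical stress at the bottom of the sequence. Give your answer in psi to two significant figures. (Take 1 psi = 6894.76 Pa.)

Overburden (lithostatic) stress σ_v:
gneiss: 2830 kg/m³ × 9.8 m/s² × 34910 m = 9.682×10^8 Pa = 968.2 MPa
granite: 2660 kg/m³ × 9.8 m/s² × 37650 m = 9.815×10^8 Pa = 981.5 MPa
Total = 968.2 + 981.5 = 1949.7 MPa
Pore pressure P_p = 1000 kg/m³ × 9.8 m/s² × 72560 m = 7.111×10^8 Pa = 711.1 MPa
Effective stress σ' = σ_v − P_p = 1950 − 711.1 = 1238.6 MPa = 1.7964×10^5 psi

180000 psi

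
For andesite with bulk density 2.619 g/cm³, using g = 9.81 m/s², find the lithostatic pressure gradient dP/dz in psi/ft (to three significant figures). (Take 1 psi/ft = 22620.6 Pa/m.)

dP/dz = ρg = 2619 kg/m³ × 9.81 m/s² = 25692 Pa/m
= 25692 Pa/m × (1 psi/ft / 22621 Pa/m) = 1.1358 psi/ft

1.14 psi/ft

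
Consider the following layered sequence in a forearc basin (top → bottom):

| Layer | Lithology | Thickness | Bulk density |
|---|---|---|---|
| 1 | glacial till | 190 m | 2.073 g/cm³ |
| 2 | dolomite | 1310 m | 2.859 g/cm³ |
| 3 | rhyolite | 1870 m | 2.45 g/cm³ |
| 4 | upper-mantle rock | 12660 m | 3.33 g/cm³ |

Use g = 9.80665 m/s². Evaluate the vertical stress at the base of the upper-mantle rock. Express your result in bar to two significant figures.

glacial till: 2073 kg/m³ × 9.80665 m/s² × 190 m = 3.863×10^6 Pa = 38.63 bar
dolomite: 2859 kg/m³ × 9.80665 m/s² × 1310 m = 3.673×10^7 Pa = 367.3 bar
rhyolite: 2450 kg/m³ × 9.80665 m/s² × 1870 m = 4.493×10^7 Pa = 449.3 bar
upper-mantle rock: 3330 kg/m³ × 9.80665 m/s² × 12660 m = 4.134×10^8 Pa = 4134 bar
Total = 38.63 + 367.3 + 449.3 + 4134 = 4989.5 bar

5000 bar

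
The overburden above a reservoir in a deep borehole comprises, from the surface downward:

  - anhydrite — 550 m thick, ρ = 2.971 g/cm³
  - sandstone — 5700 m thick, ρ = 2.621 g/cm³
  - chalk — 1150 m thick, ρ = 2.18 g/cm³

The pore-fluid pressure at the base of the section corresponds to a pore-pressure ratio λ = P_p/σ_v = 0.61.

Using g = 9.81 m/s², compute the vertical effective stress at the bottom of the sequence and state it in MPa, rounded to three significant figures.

Overburden (lithostatic) stress σ_v:
anhydrite: 2971 kg/m³ × 9.81 m/s² × 550 m = 1.603×10^7 Pa = 16.03 MPa
sandstone: 2621 kg/m³ × 9.81 m/s² × 5700 m = 1.466×10^8 Pa = 146.6 MPa
chalk: 2180 kg/m³ × 9.81 m/s² × 1150 m = 2.459×10^7 Pa = 24.59 MPa
Total = 16.03 + 146.6 + 24.59 = 187.18 MPa
Pore pressure P_p = λ·σ_v = 0.61 × 187.2 MPa = 114.2 MPa
Effective stress σ' = σ_v − P_p = 187.2 − 114.2 = 73.001 MPa

73.0 MPa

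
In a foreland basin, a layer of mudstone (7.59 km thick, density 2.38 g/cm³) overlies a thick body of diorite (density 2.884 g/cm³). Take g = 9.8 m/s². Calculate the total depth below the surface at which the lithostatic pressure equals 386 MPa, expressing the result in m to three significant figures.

Pressure at base of upper layers: 2380×9.8×7590 = 1.770×10^8 Pa = 177.0 MPa
Remaining pressure to be supplied by diorite: 3.860×10^8 − 1.770×10^8 = 2.090×10^8 Pa
Additional depth in diorite = 2.090×10^8 Pa / (2884 kg/m³ × 9.8 m/s²) = 7393.7 m
Total depth = 7590 m + 7393.7 m = 14984 m

15000 m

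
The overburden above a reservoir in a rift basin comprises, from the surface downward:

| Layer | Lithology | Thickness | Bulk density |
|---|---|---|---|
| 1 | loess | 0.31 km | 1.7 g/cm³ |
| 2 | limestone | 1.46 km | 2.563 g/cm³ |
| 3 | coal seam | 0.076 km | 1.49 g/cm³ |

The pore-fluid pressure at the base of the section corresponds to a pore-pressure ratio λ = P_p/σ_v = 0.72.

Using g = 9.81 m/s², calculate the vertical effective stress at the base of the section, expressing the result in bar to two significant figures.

120 bar

Overburden (lithostatic) stress σ_v:
loess: 1700 kg/m³ × 9.81 m/s² × 310 m = 5.170×10^6 Pa = 5.170 MPa
limestone: 2563 kg/m³ × 9.81 m/s² × 1460 m = 3.671×10^7 Pa = 36.71 MPa
coal seam: 1490 kg/m³ × 9.81 m/s² × 76 m = 1.111×10^6 Pa = 1.111 MPa
Total = 5.170 + 36.71 + 1.111 = 42.990 MPa
Pore pressure P_p = λ·σ_v = 0.72 × 42.99 MPa = 30.95 MPa
Effective stress σ' = σ_v − P_p = 42.99 − 30.95 = 12.037 MPa = 120.37 bar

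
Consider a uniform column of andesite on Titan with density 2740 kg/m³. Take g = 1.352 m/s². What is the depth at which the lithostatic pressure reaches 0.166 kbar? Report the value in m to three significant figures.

h = P/(ρg) = 0.166 kbar / (2740 kg/m³ × 1.352 m/s²) = 1.660×10^7 Pa / 3704.5 Pa/m = 4481.1 m

4480 m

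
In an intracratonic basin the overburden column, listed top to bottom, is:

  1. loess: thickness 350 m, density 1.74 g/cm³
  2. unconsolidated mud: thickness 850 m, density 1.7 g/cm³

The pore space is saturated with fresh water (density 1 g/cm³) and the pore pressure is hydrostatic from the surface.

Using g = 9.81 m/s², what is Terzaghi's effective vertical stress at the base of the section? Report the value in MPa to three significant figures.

Overburden (lithostatic) stress σ_v:
loess: 1740 kg/m³ × 9.81 m/s² × 350 m = 5.974×10^6 Pa = 5.974 MPa
unconsolidated mud: 1700 kg/m³ × 9.81 m/s² × 850 m = 1.418×10^7 Pa = 14.18 MPa
Total = 5.974 + 14.18 = 20.150 MPa
Pore pressure P_p = 1000 kg/m³ × 9.81 m/s² × 1200 m = 1.177×10^7 Pa = 11.77 MPa
Effective stress σ' = σ_v − P_p = 20.15 − 11.77 = 8.3777 MPa

8.38 MPa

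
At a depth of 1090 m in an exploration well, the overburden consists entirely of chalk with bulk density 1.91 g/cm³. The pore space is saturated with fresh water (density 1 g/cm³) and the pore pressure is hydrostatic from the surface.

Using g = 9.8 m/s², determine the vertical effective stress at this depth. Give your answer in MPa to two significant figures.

9.7 MPa

Overburden (lithostatic) stress σ_v:
chalk: 1910 kg/m³ × 9.8 m/s² × 1090 m = 2.040×10^7 Pa = 20.40 MPa
Pore pressure P_p = 1000 kg/m³ × 9.8 m/s² × 1090 m = 1.068×10^7 Pa = 10.68 MPa
Effective stress σ' = σ_v − P_p = 20.40 − 10.68 = 9.7206 MPa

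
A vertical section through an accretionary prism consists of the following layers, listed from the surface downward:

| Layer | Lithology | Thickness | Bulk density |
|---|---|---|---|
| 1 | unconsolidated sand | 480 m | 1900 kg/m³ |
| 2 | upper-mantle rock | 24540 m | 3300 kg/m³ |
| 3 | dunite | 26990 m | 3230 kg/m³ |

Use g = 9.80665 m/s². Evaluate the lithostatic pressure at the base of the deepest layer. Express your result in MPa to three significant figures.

1660 MPa

unconsolidated sand: 1900 kg/m³ × 9.80665 m/s² × 480 m = 8.944×10^6 Pa = 8.944 MPa
upper-mantle rock: 3300 kg/m³ × 9.80665 m/s² × 24540 m = 7.942×10^8 Pa = 794.2 MPa
dunite: 3230 kg/m³ × 9.80665 m/s² × 26990 m = 8.549×10^8 Pa = 854.9 MPa
Total = 8.944 + 794.2 + 854.9 = 1658.0 MPa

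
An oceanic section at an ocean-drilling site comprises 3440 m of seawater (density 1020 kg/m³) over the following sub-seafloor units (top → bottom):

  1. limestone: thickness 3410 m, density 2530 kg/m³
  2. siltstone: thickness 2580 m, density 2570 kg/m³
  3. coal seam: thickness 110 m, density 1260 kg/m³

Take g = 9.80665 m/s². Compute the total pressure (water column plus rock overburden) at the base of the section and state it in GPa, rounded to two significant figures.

0.19 GPa

seawater: 1020 kg/m³ × 9.80665 m/s² × 3440 m = 3.441×10^7 Pa = 0.03441 GPa
limestone: 2530 kg/m³ × 9.80665 m/s² × 3410 m = 8.460×10^7 Pa = 0.08460 GPa
siltstone: 2570 kg/m³ × 9.80665 m/s² × 2580 m = 6.502×10^7 Pa = 0.06502 GPa
coal seam: 1260 kg/m³ × 9.80665 m/s² × 110 m = 1.359×10^6 Pa = 1.359×10^-3 GPa
Total = 0.03441 + 0.08460 + 0.06502 + 1.359×10^-3 = 0.18540 GPa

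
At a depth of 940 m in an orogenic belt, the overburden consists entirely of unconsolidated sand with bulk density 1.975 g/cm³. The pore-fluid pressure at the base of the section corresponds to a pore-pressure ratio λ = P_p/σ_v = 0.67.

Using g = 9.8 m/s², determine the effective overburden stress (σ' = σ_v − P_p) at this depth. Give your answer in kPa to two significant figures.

6000 kPa

Overburden (lithostatic) stress σ_v:
unconsolidated sand: 1975 kg/m³ × 9.8 m/s² × 940 m = 1.819×10^7 Pa = 18.19 MPa
Pore pressure P_p = λ·σ_v = 0.67 × 18.19 MPa = 12.19 MPa
Effective stress σ' = σ_v − P_p = 18.19 − 12.19 = 6.0039 MPa = 6003.9 kPa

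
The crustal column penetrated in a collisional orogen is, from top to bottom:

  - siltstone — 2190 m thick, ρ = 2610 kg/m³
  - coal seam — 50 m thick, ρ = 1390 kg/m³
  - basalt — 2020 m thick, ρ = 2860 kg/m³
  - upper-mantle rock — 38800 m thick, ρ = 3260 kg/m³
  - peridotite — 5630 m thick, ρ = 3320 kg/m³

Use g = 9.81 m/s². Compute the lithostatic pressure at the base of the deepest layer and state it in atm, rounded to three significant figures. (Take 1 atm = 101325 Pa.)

siltstone: 2610 kg/m³ × 9.81 m/s² × 2190 m = 5.607×10^7 Pa = 553.4 atm
coal seam: 1390 kg/m³ × 9.81 m/s² × 50 m = 6.818×10^5 Pa = 6.729 atm
basalt: 2860 kg/m³ × 9.81 m/s² × 2020 m = 5.667×10^7 Pa = 559.3 atm
upper-mantle rock: 3260 kg/m³ × 9.81 m/s² × 38800 m = 1.241×10^9 Pa = 12246 atm
peridotite: 3320 kg/m³ × 9.81 m/s² × 5630 m = 1.834×10^8 Pa = 1810 atm
Total = 553.4 + 6.729 + 559.3 + 12246 + 1810 = 15175 atm

15200 atm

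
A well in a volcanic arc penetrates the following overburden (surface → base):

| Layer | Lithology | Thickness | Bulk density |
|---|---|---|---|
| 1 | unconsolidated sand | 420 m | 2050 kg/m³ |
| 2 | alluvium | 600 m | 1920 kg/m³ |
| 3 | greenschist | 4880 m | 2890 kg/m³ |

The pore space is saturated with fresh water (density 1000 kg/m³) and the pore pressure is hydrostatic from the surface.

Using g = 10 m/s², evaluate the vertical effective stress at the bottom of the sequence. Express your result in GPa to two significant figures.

Overburden (lithostatic) stress σ_v:
unconsolidated sand: 2050 kg/m³ × 10 m/s² × 420 m = 8.610×10^6 Pa = 8.610 MPa
alluvium: 1920 kg/m³ × 10 m/s² × 600 m = 1.152×10^7 Pa = 11.52 MPa
greenschist: 2890 kg/m³ × 10 m/s² × 4880 m = 1.410×10^8 Pa = 141.0 MPa
Total = 8.610 + 11.52 + 141.0 = 161.16 MPa
Pore pressure P_p = 1000 kg/m³ × 10 m/s² × 5900 m = 5.900×10^7 Pa = 59.00 MPa
Effective stress σ' = σ_v − P_p = 161.2 − 59.00 = 102.16 MPa = 0.10216 GPa

0.10 GPa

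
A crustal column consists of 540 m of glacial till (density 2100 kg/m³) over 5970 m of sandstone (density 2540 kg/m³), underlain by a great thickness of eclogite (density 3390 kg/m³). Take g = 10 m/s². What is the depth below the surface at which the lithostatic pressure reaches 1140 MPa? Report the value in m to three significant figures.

35300 m

Pressure at base of upper layers: 2100×10×540 + 2540×10×5970 = 1.630×10^8 Pa = 163.0 MPa
Remaining pressure to be supplied by eclogite: 1.140×10^9 − 1.630×10^8 = 9.770×10^8 Pa
Additional depth in eclogite = 9.770×10^8 Pa / (3390 kg/m³ × 10 m/s²) = 28821 m
Total depth = 6510 m + 28821 m = 35331 m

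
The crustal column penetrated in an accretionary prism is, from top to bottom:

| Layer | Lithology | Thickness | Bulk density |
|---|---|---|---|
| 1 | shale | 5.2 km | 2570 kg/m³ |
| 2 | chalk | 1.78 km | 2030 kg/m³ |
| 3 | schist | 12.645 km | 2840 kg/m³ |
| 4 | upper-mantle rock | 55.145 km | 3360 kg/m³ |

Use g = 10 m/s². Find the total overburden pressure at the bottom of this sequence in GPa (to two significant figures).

2.4 GPa

shale: 2570 kg/m³ × 10 m/s² × 5200 m = 1.336×10^8 Pa = 0.1336 GPa
chalk: 2030 kg/m³ × 10 m/s² × 1780 m = 3.613×10^7 Pa = 0.03613 GPa
schist: 2840 kg/m³ × 10 m/s² × 12645 m = 3.591×10^8 Pa = 0.3591 GPa
upper-mantle rock: 3360 kg/m³ × 10 m/s² × 55145 m = 1.853×10^9 Pa = 1.853 GPa
Total = 0.1336 + 0.03613 + 0.3591 + 1.853 = 2.3818 GPa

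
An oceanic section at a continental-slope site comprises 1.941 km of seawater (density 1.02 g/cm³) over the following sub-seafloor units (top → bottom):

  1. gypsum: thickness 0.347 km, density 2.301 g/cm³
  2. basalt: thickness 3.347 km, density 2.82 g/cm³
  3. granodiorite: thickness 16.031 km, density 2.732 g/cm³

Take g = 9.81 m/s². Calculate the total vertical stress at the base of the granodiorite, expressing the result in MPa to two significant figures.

seawater: 1020 kg/m³ × 9.81 m/s² × 1941 m = 1.942×10^7 Pa = 19.42 MPa
gypsum: 2301 kg/m³ × 9.81 m/s² × 347 m = 7.833×10^6 Pa = 7.833 MPa
basalt: 2820 kg/m³ × 9.81 m/s² × 3347 m = 9.259×10^7 Pa = 92.59 MPa
granodiorite: 2732 kg/m³ × 9.81 m/s² × 16031 m = 4.296×10^8 Pa = 429.6 MPa
Total = 19.42 + 7.833 + 92.59 + 429.6 = 549.49 MPa

550 MPa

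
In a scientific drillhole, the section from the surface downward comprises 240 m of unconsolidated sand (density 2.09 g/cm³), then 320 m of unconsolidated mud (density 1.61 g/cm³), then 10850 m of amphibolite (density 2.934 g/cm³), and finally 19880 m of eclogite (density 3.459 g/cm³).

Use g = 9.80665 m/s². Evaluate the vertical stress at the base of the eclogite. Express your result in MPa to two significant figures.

1000 MPa

unconsolidated sand: 2090 kg/m³ × 9.80665 m/s² × 240 m = 4.919×10^6 Pa = 4.919 MPa
unconsolidated mud: 1610 kg/m³ × 9.80665 m/s² × 320 m = 5.052×10^6 Pa = 5.052 MPa
amphibolite: 2934 kg/m³ × 9.80665 m/s² × 10850 m = 3.122×10^8 Pa = 312.2 MPa
eclogite: 3459 kg/m³ × 9.80665 m/s² × 19880 m = 6.744×10^8 Pa = 674.4 MPa
Total = 4.919 + 5.052 + 312.2 + 674.4 = 996.51 MPa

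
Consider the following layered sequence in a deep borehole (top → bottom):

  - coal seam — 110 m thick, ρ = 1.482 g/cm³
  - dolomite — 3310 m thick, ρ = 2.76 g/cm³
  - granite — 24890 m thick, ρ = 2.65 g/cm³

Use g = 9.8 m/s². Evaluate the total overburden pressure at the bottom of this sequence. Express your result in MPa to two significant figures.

740 MPa

coal seam: 1482 kg/m³ × 9.8 m/s² × 110 m = 1.598×10^6 Pa = 1.598 MPa
dolomite: 2760 kg/m³ × 9.8 m/s² × 3310 m = 8.953×10^7 Pa = 89.53 MPa
granite: 2650 kg/m³ × 9.8 m/s² × 24890 m = 6.464×10^8 Pa = 646.4 MPa
Total = 1.598 + 89.53 + 646.4 = 737.52 MPa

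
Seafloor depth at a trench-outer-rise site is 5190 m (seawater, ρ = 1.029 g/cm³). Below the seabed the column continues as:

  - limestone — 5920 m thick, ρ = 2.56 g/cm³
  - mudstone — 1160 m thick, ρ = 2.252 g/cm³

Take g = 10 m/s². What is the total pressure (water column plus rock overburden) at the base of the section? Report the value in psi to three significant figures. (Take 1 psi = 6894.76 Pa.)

33500 psi

seawater: 1029 kg/m³ × 10 m/s² × 5190 m = 5.341×10^7 Pa = 7746 psi
limestone: 2560 kg/m³ × 10 m/s² × 5920 m = 1.516×10^8 Pa = 21981 psi
mudstone: 2252 kg/m³ × 10 m/s² × 1160 m = 2.612×10^7 Pa = 3789 psi
Total = 7746 + 21981 + 3789 = 33515 psi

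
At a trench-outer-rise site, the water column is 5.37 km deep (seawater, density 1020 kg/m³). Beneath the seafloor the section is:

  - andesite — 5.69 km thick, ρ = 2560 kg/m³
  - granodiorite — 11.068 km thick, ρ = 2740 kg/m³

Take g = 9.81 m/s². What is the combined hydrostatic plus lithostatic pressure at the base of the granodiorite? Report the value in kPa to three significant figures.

494000 kPa

seawater: 1020 kg/m³ × 9.81 m/s² × 5370 m = 5.373×10^7 Pa = 53733 kPa
andesite: 2560 kg/m³ × 9.81 m/s² × 5690 m = 1.429×10^8 Pa = 1.429×10^5 kPa
granodiorite: 2740 kg/m³ × 9.81 m/s² × 11068 m = 2.975×10^8 Pa = 2.975×10^5 kPa
Total = 53733 + 1.429×10^5 + 2.975×10^5 = 4.9413×10^5 kPa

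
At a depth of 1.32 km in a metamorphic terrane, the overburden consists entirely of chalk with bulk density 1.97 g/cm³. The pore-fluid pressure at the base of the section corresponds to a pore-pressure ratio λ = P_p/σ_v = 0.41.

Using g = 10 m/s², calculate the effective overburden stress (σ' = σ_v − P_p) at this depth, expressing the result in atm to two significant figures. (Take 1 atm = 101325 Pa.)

150 atm

Overburden (lithostatic) stress σ_v:
chalk: 1970 kg/m³ × 10 m/s² × 1320 m = 2.600×10^7 Pa = 26.00 MPa
Pore pressure P_p = λ·σ_v = 0.41 × 26.00 MPa = 10.66 MPa
Effective stress σ' = σ_v − P_p = 26.00 − 10.66 = 15.342 MPa = 151.42 atm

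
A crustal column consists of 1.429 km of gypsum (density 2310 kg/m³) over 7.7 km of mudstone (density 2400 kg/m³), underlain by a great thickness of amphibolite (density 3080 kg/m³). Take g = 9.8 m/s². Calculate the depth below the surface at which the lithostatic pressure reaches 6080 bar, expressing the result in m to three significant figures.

22200 m

Pressure at base of upper layers: 2310×9.8×1429 + 2400×9.8×7700 = 2.135×10^8 Pa = 2135 bar
Remaining pressure to be supplied by amphibolite: 6.080×10^8 − 2.135×10^8 = 3.945×10^8 Pa
Additional depth in amphibolite = 3.945×10^8 Pa / (3080 kg/m³ × 9.8 m/s²) = 13071 m
Total depth = 9129 m + 13071 m = 22200 m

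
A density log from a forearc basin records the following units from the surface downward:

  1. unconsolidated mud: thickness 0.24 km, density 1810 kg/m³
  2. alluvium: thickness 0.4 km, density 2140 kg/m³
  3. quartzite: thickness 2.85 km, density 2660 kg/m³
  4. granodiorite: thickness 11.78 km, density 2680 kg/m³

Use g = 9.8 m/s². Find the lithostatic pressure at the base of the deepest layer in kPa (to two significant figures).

400000 kPa

unconsolidated mud: 1810 kg/m³ × 9.8 m/s² × 240 m = 4.257×10^6 Pa = 4257 kPa
alluvium: 2140 kg/m³ × 9.8 m/s² × 400 m = 8.389×10^6 Pa = 8389 kPa
quartzite: 2660 kg/m³ × 9.8 m/s² × 2850 m = 7.429×10^7 Pa = 74294 kPa
granodiorite: 2680 kg/m³ × 9.8 m/s² × 11780 m = 3.094×10^8 Pa = 3.094×10^5 kPa
Total = 4257 + 8389 + 74294 + 3.094×10^5 = 3.9633×10^5 kPa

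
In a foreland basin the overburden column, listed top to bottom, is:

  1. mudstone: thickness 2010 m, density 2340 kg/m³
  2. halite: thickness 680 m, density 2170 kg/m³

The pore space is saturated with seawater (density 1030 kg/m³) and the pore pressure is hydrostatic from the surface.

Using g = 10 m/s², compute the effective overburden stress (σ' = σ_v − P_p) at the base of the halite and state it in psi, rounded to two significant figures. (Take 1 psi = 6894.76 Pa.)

4900 psi

Overburden (lithostatic) stress σ_v:
mudstone: 2340 kg/m³ × 10 m/s² × 2010 m = 4.703×10^7 Pa = 47.03 MPa
halite: 2170 kg/m³ × 10 m/s² × 680 m = 1.476×10^7 Pa = 14.76 MPa
Total = 47.03 + 14.76 = 61.790 MPa
Pore pressure P_p = 1030 kg/m³ × 10 m/s² × 2690 m = 2.771×10^7 Pa = 27.71 MPa
Effective stress σ' = σ_v − P_p = 61.79 − 27.71 = 34.083 MPa = 4943.3 psi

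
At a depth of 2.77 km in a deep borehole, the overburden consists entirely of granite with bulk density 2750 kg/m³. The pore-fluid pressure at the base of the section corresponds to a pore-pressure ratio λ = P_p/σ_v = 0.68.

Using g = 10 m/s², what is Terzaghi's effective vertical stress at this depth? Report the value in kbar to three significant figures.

0.244 kbar

Overburden (lithostatic) stress σ_v:
granite: 2750 kg/m³ × 10 m/s² × 2770 m = 7.617×10^7 Pa = 76.17 MPa
Pore pressure P_p = λ·σ_v = 0.68 × 76.17 MPa = 51.80 MPa
Effective stress σ' = σ_v − P_p = 76.17 − 51.80 = 24.376 MPa = 0.24376 kbar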